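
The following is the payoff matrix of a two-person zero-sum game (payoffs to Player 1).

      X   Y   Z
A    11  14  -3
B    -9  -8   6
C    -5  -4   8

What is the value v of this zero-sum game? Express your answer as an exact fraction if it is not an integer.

73/27

Row minima: A → -3, B → -9, C → -5; maximin = -3.
Column maxima: X → 11, Y → 14, Z → 8; minimax = 8.
-3 ≠ 8, so there is no saddle point; optimal play is mixed.
B is strictly dominated by C, so Player 1 never plays it.
Y is strictly dominated by X (it gives Player 1 strictly more in every row), so Player 2 never plays it.
On the remaining 2×2 (A, C vs X, Z):
Let Player 1 play A with probability p. Expected payoff against X: 11p + (-5)(1−p) = 16p − 5; against Z: (-3)p + 8(1−p) = −11p + 8.
Setting these equal: 16p − 5 = −11p + 8 ⇒ 27p = 13 ⇒ p = 13/27, and the value is (16)·(13/27) − 5 = 73/27.
For Player 2: with q = P(X), equating A's and C's payoffs gives 14q − 3 = −13q + 8 ⇒ q = 11/27.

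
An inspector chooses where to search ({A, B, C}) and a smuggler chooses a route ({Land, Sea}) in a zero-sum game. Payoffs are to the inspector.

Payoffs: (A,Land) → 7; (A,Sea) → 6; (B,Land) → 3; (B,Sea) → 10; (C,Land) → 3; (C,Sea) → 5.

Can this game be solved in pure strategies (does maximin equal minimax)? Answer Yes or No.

Row minima: A → 6, B → 3, C → 3; maximin = 6.
Column maxima: Land → 7, Sea → 10; minimax = 7.
6 ≠ 7, so no pure-strategy equilibrium exists.

No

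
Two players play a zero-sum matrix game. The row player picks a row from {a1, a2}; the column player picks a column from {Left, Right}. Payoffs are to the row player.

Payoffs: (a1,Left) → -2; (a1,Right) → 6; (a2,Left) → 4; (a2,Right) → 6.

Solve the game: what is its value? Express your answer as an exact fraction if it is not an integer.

Row minima: a1 → -2, a2 → 4; maximin = 4.
Column maxima: Left → 4, Right → 6; minimax = 4.
Since maximin = minimax = 4, there is a saddle point and the value is 4.

4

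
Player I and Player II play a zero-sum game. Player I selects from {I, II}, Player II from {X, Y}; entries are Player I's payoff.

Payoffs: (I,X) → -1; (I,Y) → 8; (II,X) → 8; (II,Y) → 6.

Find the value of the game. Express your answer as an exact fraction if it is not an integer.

Row minima: I → -1, II → 6; maximin = 6.
Column maxima: X → 8, Y → 8; minimax = 8.
6 ≠ 8, so there is no saddle point; optimal play is mixed.
Let Player I play I with probability p. Expected payoff against X: (-1)p + 8(1−p) = −9p + 8; against Y: 8p + 6(1−p) = 2p + 6.
Setting these equal: −9p + 8 = 2p + 6 ⇒ −11p = -2 ⇒ p = 2/11, and the value is (-9)·(2/11) + 8 = 70/11.
For Player II: with q = P(X), equating I's and II's payoffs gives −9q + 8 = 2q + 6 ⇒ q = 2/11.

70/11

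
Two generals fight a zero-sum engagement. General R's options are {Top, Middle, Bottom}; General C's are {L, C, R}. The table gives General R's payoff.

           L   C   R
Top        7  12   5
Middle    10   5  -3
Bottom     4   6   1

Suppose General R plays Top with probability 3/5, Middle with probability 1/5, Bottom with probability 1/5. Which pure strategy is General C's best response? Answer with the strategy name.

R

If General C plays L, General R's expected payoff is (3/5)·7 + (1/5)·10 + (1/5)·4 = 7.
If General C plays C, General R's expected payoff is (3/5)·12 + (1/5)·5 + (1/5)·6 = 47/5.
If General C plays R, General R's expected payoff is (3/5)·5 + (1/5)·(-3) + (1/5)·1 = 13/5.
General C minimizes General R's payoff; the smallest is 13/5, so the best response is R.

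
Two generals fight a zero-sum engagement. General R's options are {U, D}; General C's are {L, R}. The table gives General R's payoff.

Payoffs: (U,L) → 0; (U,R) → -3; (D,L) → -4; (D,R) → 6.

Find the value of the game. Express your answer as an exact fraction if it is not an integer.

-12/13

Row minima: U → -3, D → -4; maximin = -3.
Column maxima: L → 0, R → 6; minimax = 0.
-3 ≠ 0, so there is no saddle point; optimal play is mixed.
Let General R play U with probability p. Expected payoff against L: 0p + (-4)(1−p) = 4p − 4; against R: (-3)p + 6(1−p) = −9p + 6.
Setting these equal: 4p − 4 = −9p + 6 ⇒ 13p = 10 ⇒ p = 10/13, and the value is (4)·(10/13) − 4 = -12/13.
For General C: with q = P(L), equating U's and D's payoffs gives 3q − 3 = −10q + 6 ⇒ q = 9/13.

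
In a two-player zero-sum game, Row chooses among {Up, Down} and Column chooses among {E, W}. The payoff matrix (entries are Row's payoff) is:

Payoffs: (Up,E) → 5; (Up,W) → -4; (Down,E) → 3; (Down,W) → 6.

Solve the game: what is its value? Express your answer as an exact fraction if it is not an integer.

Row minima: Up → -4, Down → 3; maximin = 3.
Column maxima: E → 5, W → 6; minimax = 5.
3 ≠ 5, so there is no saddle point; optimal play is mixed.
Let Row play Up with probability p. Expected payoff against E: 5p + 3(1−p) = 2p + 3; against W: (-4)p + 6(1−p) = −10p + 6.
Setting these equal: 2p + 3 = −10p + 6 ⇒ 12p = 3 ⇒ p = 1/4, and the value is (2)·(1/4) + 3 = 7/2.
For Column: with q = P(E), equating Up's and Down's payoffs gives 9q − 4 = −3q + 6 ⇒ q = 5/6.

7/2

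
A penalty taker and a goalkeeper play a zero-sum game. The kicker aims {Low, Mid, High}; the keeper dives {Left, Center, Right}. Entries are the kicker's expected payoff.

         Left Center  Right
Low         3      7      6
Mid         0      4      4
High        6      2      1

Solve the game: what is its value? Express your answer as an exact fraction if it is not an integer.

33/8

Row minima: Low → 3, Mid → 0, High → 1; maximin = 3.
Column maxima: Left → 6, Center → 7, Right → 6; minimax = 6.
3 ≠ 6, so there is no saddle point; optimal play is mixed.
Mid is strictly dominated by Low, so the kicker never plays it.
With Mid eliminated, Center is strictly dominated by Right (it gives the kicker strictly more in every remaining row), so the keeper never plays it.
On the remaining 2×2 (Low, High vs Left, Right):
Let the kicker play Low with probability p. Expected payoff against Left: 3p + 6(1−p) = −3p + 6; against Right: 6p + 1(1−p) = 5p + 1.
Setting these equal: −3p + 6 = 5p + 1 ⇒ −8p = -5 ⇒ p = 5/8, and the value is (-3)·(5/8) + 6 = 33/8.
For the keeper: with q = P(Left), equating Low's and High's payoffs gives −3q + 6 = 5q + 1 ⇒ q = 5/8.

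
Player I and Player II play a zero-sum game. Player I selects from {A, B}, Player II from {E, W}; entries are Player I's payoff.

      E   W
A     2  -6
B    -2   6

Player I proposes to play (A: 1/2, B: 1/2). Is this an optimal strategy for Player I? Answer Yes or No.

Against E this mix gives (1/2)·2 + (1/2)·(-2) = 0.
Against W this mix gives (1/2)·(-6) + (1/2)·6 = 0.
All of Player II's active replies (E, W) yield 0, and no column does worse for Player I. The mix makes Player II indifferent and guarantees 0, so it is optimal.

Yes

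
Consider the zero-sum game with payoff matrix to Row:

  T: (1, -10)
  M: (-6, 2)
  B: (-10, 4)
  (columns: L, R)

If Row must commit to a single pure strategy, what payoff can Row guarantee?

-6

Row minima: T → -10, M → -6, B → -10.
The best of these is -6.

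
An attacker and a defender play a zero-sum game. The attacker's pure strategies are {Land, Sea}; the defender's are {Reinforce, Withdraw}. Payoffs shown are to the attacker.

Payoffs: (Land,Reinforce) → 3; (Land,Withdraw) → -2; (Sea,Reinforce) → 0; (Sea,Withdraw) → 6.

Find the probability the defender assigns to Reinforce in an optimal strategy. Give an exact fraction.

Row minima: Land → -2, Sea → 0; maximin = 0.
Column maxima: Reinforce → 3, Withdraw → 6; minimax = 3.
0 ≠ 3, so there is no saddle point; optimal play is mixed.
Let the attacker play Land with probability p. Expected payoff against Reinforce: 3p + 0(1−p) = 3p; against Withdraw: (-2)p + 6(1−p) = −8p + 6.
Setting these equal: 3p = −8p + 6 ⇒ 11p = 6 ⇒ p = 6/11, and the value is (3)·(6/11) = 18/11.
For the defender: with q = P(Reinforce), equating Land's and Sea's payoffs gives 5q − 2 = −6q + 6 ⇒ q = 8/11.

8/11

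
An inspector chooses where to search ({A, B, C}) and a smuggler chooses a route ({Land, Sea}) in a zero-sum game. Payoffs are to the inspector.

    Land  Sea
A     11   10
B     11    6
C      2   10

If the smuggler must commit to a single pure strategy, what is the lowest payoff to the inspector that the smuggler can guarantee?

Column maxima: Land → 11, Sea → 10.
The smallest of these is 10.

10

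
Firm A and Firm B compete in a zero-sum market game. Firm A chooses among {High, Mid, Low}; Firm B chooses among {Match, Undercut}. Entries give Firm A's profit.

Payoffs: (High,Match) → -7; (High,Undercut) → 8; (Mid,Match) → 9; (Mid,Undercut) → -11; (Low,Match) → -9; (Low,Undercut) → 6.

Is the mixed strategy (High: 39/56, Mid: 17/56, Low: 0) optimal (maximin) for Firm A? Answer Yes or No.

No

Against Match this mix gives (39/56)·(-7) + (17/56)·9 = -15/7.
Against Undercut this mix gives (39/56)·8 + (17/56)·(-11) = 125/56.
Firm B will play Match, holding Firm A to -15/7. Shifting weight toward the row that does better against Match would raise this floor (the equalizing mix achieves -1/7 against both Match and Undercut), so the proposed strategy is not optimal.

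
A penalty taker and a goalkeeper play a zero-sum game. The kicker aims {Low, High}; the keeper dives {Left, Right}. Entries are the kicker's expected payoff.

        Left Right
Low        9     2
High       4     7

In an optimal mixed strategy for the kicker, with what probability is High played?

Row minima: Low → 2, High → 4; maximin = 4.
Column maxima: Left → 9, Right → 7; minimax = 7.
4 ≠ 7, so there is no saddle point; optimal play is mixed.
Let the kicker play Low with probability p. Expected payoff against Left: 9p + 4(1−p) = 5p + 4; against Right: 2p + 7(1−p) = −5p + 7.
Setting these equal: 5p + 4 = −5p + 7 ⇒ 10p = 3 ⇒ p = 3/10, and the value is (5)·(3/10) + 4 = 11/2.
For the keeper: with q = P(Left), equating Low's and High's payoffs gives 7q + 2 = −3q + 7 ⇒ q = 1/2.

7/10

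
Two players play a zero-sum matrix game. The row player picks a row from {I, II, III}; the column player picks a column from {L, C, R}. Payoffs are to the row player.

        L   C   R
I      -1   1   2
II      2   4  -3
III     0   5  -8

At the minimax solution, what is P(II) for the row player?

3/8

Row minima: I → -1, II → -3, III → -8; maximin = -1.
Column maxima: L → 2, C → 5, R → 2; minimax = 2.
-1 ≠ 2, so there is no saddle point; optimal play is mixed.
C is strictly dominated by L (it gives the row player strictly more in every row), so the column player never plays it.
With C eliminated, III is strictly dominated by II (II gives the row player strictly more in every remaining column), so the row player never plays it.
On the remaining 2×2 (I, II vs L, R):
Let the row player play I with probability p. Expected payoff against L: (-1)p + 2(1−p) = −3p + 2; against R: 2p + (-3)(1−p) = 5p − 3.
Setting these equal: −3p + 2 = 5p − 3 ⇒ −8p = -5 ⇒ p = 5/8, and the value is (-3)·(5/8) + 2 = 1/8.
For the column player: with q = P(L), equating I's and II's payoffs gives −3q + 2 = 5q − 3 ⇒ q = 5/8.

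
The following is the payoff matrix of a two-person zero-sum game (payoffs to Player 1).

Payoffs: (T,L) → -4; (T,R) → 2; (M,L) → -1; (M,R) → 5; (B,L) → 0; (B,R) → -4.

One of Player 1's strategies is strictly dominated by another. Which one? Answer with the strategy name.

T

M gives a strictly higher payoff than T against every column: -1 > -4, 5 > 2.
So T is strictly dominated and Player 1 never plays it.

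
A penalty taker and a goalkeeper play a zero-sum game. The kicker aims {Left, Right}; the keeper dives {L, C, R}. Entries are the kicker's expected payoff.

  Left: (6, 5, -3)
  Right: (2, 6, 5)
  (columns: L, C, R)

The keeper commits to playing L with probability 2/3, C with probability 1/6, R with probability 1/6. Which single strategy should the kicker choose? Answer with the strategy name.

Left

Expected payoff of Left: (2/3)·6 + (1/6)·5 + (1/6)·(-3) = 13/3.
Expected payoff of Right: (2/3)·2 + (1/6)·6 + (1/6)·5 = 19/6.
The largest is 13/3, so the kicker's best response is Left.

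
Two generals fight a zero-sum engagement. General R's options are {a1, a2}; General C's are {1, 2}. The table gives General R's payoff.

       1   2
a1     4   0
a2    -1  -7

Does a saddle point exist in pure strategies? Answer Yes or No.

Row minima: a1 → 0, a2 → -7; maximin = 0.
Column maxima: 1 → 4, 2 → 0; minimax = 0.
maximin = minimax = 0, so a saddle point exists.

Yes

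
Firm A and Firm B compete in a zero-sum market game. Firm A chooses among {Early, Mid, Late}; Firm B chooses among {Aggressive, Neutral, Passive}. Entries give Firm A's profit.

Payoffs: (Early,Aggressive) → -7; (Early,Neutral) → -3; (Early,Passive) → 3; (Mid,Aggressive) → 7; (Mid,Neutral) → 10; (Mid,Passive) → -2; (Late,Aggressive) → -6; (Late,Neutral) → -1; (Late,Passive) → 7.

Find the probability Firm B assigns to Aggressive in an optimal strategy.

Row minima: Early → -7, Mid → -2, Late → -6; maximin = -2.
Column maxima: Aggressive → 7, Neutral → 10, Passive → 7; minimax = 7.
-2 ≠ 7, so there is no saddle point; optimal play is mixed.
Early is strictly dominated by Late, so Firm A never plays it.
Neutral is strictly dominated by Aggressive (it gives Firm A strictly more in every row), so Firm B never plays it.
On the remaining 2×2 (Mid, Late vs Aggressive, Passive):
Let Firm A play Mid with probability p. Expected payoff against Aggressive: 7p + (-6)(1−p) = 13p − 6; against Passive: (-2)p + 7(1−p) = −9p + 7.
Setting these equal: 13p − 6 = −9p + 7 ⇒ 22p = 13 ⇒ p = 13/22, and the value is (13)·(13/22) − 6 = 37/22.
For Firm B: with q = P(Aggressive), equating Mid's and Late's payoffs gives 9q − 2 = −13q + 7 ⇒ q = 9/22.

9/22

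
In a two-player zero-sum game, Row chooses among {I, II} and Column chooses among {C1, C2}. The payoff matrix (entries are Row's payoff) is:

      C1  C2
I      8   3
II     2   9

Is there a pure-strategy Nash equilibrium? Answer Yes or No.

Row minima: I → 3, II → 2; maximin = 3.
Column maxima: C1 → 8, C2 → 9; minimax = 8.
3 ≠ 8, so no pure-strategy equilibrium exists.

No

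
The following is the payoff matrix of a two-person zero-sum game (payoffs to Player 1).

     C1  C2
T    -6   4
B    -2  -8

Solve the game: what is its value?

-7/2

Row minima: T → -6, B → -8; maximin = -6.
Column maxima: C1 → -2, C2 → 4; minimax = -2.
-6 ≠ -2, so there is no saddle point; optimal play is mixed.
Let Player 1 play T with probability p. Expected payoff against C1: (-6)p + (-2)(1−p) = −4p − 2; against C2: 4p + (-8)(1−p) = 12p − 8.
Setting these equal: −4p − 2 = 12p − 8 ⇒ −16p = -6 ⇒ p = 3/8, and the value is (-4)·(3/8) − 2 = -7/2.
For Player 2: with q = P(C1), equating T's and B's payoffs gives −10q + 4 = 6q − 8 ⇒ q = 3/4.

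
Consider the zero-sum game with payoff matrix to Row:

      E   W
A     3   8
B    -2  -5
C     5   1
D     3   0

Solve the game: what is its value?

Row minima: A → 3, B → -5, C → 1, D → 0; maximin = 3.
Column maxima: E → 5, W → 8; minimax = 5.
3 ≠ 5, so there is no saddle point; optimal play is mixed.
B is strictly dominated by A, so Row never plays it.
D is strictly dominated by C, so Row never plays it.
On the remaining 2×2 (A, C vs E, W):
Let Row play A with probability p. Expected payoff against E: 3p + 5(1−p) = −2p + 5; against W: 8p + 1(1−p) = 7p + 1.
Setting these equal: −2p + 5 = 7p + 1 ⇒ −9p = -4 ⇒ p = 4/9, and the value is (-2)·(4/9) + 5 = 37/9.
For Column: with q = P(E), equating A's and C's payoffs gives −5q + 8 = 4q + 1 ⇒ q = 7/9.

37/9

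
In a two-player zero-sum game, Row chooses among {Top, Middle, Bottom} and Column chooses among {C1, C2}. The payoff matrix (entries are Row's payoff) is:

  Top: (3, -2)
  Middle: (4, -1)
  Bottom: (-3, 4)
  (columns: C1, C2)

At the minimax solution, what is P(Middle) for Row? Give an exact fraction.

7/12

Row minima: Top → -2, Middle → -1, Bottom → -3; maximin = -1.
Column maxima: C1 → 4, C2 → 4; minimax = 4.
-1 ≠ 4, so there is no saddle point; optimal play is mixed.
Top is strictly dominated by Middle, so Row never plays it.
On the remaining 2×2 (Middle, Bottom vs C1, C2):
Let Row play Middle with probability p. Expected payoff against C1: 4p + (-3)(1−p) = 7p − 3; against C2: (-1)p + 4(1−p) = −5p + 4.
Setting these equal: 7p − 3 = −5p + 4 ⇒ 12p = 7 ⇒ p = 7/12, and the value is (7)·(7/12) − 3 = 13/12.
For Column: with q = P(C1), equating Middle's and Bottom's payoffs gives 5q − 1 = −7q + 4 ⇒ q = 5/12.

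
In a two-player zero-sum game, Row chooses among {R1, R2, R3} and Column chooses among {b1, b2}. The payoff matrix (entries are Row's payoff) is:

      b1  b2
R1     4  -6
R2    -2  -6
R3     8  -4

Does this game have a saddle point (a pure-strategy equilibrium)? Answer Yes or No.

Row minima: R1 → -6, R2 → -6, R3 → -4; maximin = -4.
Column maxima: b1 → 8, b2 → -4; minimax = -4.
maximin = minimax = -4, so a saddle point exists.

Yes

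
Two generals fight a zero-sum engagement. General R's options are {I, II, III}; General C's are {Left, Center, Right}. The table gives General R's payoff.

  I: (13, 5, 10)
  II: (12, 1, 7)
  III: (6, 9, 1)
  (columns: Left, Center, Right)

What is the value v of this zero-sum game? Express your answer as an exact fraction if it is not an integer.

Row minima: I → 5, II → 1, III → 1; maximin = 5.
Column maxima: Left → 13, Center → 9, Right → 10; minimax = 9.
5 ≠ 9, so there is no saddle point; optimal play is mixed.
II is strictly dominated by I, so General R never plays it.
Left is strictly dominated by Right (it gives General R strictly more in every row), so General C never plays it.
On the remaining 2×2 (I, III vs Center, Right):
Let General R play I with probability p. Expected payoff against Center: 5p + 9(1−p) = −4p + 9; against Right: 10p + 1(1−p) = 9p + 1.
Setting these equal: −4p + 9 = 9p + 1 ⇒ −13p = -8 ⇒ p = 8/13, and the value is (-4)·(8/13) + 9 = 85/13.
For General C: with q = P(Center), equating I's and III's payoffs gives −5q + 10 = 8q + 1 ⇒ q = 9/13.

85/13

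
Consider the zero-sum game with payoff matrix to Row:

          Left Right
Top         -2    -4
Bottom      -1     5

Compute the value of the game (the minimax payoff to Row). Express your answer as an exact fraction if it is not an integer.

-1

Row minima: Top → -4, Bottom → -1; maximin = -1.
Column maxima: Left → -1, Right → 5; minimax = -1.
Since maximin = minimax = -1, there is a saddle point and the value is -1.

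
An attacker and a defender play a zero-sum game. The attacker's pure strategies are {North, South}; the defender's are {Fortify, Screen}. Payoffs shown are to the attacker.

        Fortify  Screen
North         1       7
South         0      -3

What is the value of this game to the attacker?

1

Row minima: North → 1, South → -3; maximin = 1.
Column maxima: Fortify → 1, Screen → 7; minimax = 1.
Since maximin = minimax = 1, there is a saddle point and the value is 1.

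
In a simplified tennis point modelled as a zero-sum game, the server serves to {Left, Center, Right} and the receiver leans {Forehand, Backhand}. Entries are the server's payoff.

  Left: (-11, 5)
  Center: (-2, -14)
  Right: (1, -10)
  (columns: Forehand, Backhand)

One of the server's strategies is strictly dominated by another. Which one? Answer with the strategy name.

Center

Right gives a strictly higher payoff than Center against every column: 1 > -2, -10 > -14.
So Center is strictly dominated and the server never plays it.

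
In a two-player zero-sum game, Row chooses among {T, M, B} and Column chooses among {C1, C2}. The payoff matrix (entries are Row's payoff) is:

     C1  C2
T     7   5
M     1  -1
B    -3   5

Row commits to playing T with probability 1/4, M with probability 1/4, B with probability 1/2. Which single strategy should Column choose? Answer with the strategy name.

C1

If Column plays C1, Row's expected payoff is (1/4)·7 + (1/4)·1 + (1/2)·(-3) = 1/2.
If Column plays C2, Row's expected payoff is (1/4)·5 + (1/4)·(-1) + (1/2)·5 = 7/2.
Column minimizes Row's payoff; the smallest is 1/2, so the best response is C1.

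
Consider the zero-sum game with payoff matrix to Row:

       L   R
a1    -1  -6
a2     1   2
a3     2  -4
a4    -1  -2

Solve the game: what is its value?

8/7

Row minima: a1 → -6, a2 → 1, a3 → -4, a4 → -2; maximin = 1.
Column maxima: L → 2, R → 2; minimax = 2.
1 ≠ 2, so there is no saddle point; optimal play is mixed.
a1 is strictly dominated by a2, so Row never plays it.
a4 is strictly dominated by a2, so Row never plays it.
On the remaining 2×2 (a2, a3 vs L, R):
Let Row play a2 with probability p. Expected payoff against L: 1p + 2(1−p) = −p + 2; against R: 2p + (-4)(1−p) = 6p − 4.
Setting these equal: −p + 2 = 6p − 4 ⇒ −7p = -6 ⇒ p = 6/7, and the value is (-1)·(6/7) + 2 = 8/7.
For Column: with q = P(L), equating a2's and a3's payoffs gives −q + 2 = 6q − 4 ⇒ q = 6/7.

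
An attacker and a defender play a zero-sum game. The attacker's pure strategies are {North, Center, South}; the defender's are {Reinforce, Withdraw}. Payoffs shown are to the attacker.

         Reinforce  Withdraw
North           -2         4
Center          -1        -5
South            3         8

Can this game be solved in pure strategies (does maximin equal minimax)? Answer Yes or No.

Row minima: North → -2, Center → -5, South → 3; maximin = 3.
Column maxima: Reinforce → 3, Withdraw → 8; minimax = 3.
maximin = minimax = 3, so a saddle point exists.

Yes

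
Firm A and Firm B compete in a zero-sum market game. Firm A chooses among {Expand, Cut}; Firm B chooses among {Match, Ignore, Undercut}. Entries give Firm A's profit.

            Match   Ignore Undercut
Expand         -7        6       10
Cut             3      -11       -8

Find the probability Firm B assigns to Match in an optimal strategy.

Row minima: Expand → -7, Cut → -11; maximin = -7.
Column maxima: Match → 3, Ignore → 6, Undercut → 10; minimax = 3.
-7 ≠ 3, so there is no saddle point; optimal play is mixed.
Undercut is strictly dominated by Ignore (it gives Firm A strictly more in every row), so Firm B never plays it.
On the remaining 2×2 (Expand, Cut vs Match, Ignore):
Let Firm A play Expand with probability p. Expected payoff against Match: (-7)p + 3(1−p) = −10p + 3; against Ignore: 6p + (-11)(1−p) = 17p − 11.
Setting these equal: −10p + 3 = 17p − 11 ⇒ −27p = -14 ⇒ p = 14/27, and the value is (-10)·(14/27) + 3 = -59/27.
For Firm B: with q = P(Match), equating Expand's and Cut's payoffs gives −13q + 6 = 14q − 11 ⇒ q = 17/27.

17/27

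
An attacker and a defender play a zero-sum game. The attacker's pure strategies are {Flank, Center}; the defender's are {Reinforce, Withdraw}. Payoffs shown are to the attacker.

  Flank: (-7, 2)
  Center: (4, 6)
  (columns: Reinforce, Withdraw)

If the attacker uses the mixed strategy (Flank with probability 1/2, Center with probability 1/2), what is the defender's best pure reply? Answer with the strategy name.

Reinforce

If the defender plays Reinforce, the attacker's expected payoff is (1/2)·(-7) + (1/2)·4 = -3/2.
If the defender plays Withdraw, the attacker's expected payoff is (1/2)·2 + (1/2)·6 = 4.
The defender minimizes the attacker's payoff; the smallest is -3/2, so the best response is Reinforce.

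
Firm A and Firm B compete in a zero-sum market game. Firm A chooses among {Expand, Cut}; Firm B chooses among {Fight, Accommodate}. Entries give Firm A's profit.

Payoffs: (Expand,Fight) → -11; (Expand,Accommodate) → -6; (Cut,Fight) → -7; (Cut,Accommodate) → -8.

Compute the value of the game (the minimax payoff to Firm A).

-23/3

Row minima: Expand → -11, Cut → -8; maximin = -8.
Column maxima: Fight → -7, Accommodate → -6; minimax = -7.
-8 ≠ -7, so there is no saddle point; optimal play is mixed.
Let Firm A play Expand with probability p. Expected payoff against Fight: (-11)p + (-7)(1−p) = −4p − 7; against Accommodate: (-6)p + (-8)(1−p) = 2p − 8.
Setting these equal: −4p − 7 = 2p − 8 ⇒ −6p = -1 ⇒ p = 1/6, and the value is (-4)·(1/6) − 7 = -23/3.
For Firm B: with q = P(Fight), equating Expand's and Cut's payoffs gives −5q − 6 = q − 8 ⇒ q = 1/3.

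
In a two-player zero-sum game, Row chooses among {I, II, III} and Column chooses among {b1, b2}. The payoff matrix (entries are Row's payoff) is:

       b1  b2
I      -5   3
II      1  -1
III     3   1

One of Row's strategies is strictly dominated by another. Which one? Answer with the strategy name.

II

III gives a strictly higher payoff than II against every column: 3 > 1, 1 > -1.
So II is strictly dominated and Row never plays it.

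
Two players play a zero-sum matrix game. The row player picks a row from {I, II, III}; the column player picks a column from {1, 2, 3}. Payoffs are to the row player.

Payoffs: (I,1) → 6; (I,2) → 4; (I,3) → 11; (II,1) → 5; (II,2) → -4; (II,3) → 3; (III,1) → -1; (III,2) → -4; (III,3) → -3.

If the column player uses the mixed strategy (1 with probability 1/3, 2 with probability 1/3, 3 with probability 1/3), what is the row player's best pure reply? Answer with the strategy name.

I

Expected payoff of I: (1/3)·6 + (1/3)·4 + (1/3)·11 = 7.
Expected payoff of II: (1/3)·5 + (1/3)·(-4) + (1/3)·3 = 4/3.
Expected payoff of III: (1/3)·(-1) + (1/3)·(-4) + (1/3)·(-3) = -8/3.
The largest is 7, so the row player's best response is I.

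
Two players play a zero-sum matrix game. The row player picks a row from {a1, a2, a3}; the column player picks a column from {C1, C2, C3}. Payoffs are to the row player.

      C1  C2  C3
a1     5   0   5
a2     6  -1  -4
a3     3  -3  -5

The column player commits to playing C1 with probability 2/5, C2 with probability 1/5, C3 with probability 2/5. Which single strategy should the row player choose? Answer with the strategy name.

a1

Expected payoff of a1: (2/5)·5 + (1/5)·0 + (2/5)·5 = 4.
Expected payoff of a2: (2/5)·6 + (1/5)·(-1) + (2/5)·(-4) = 3/5.
Expected payoff of a3: (2/5)·3 + (1/5)·(-3) + (2/5)·(-5) = -7/5.
The largest is 4, so the row player's best response is a1.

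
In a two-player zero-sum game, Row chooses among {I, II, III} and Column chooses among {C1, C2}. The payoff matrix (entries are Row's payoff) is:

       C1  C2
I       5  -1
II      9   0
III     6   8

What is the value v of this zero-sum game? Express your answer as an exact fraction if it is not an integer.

Row minima: I → -1, II → 0, III → 6; maximin = 6.
Column maxima: C1 → 9, C2 → 8; minimax = 8.
6 ≠ 8, so there is no saddle point; optimal play is mixed.
I is strictly dominated by II, so Row never plays it.
On the remaining 2×2 (II, III vs C1, C2):
Let Row play II with probability p. Expected payoff against C1: 9p + 6(1−p) = 3p + 6; against C2: 0p + 8(1−p) = −8p + 8.
Setting these equal: 3p + 6 = −8p + 8 ⇒ 11p = 2 ⇒ p = 2/11, and the value is (3)·(2/11) + 6 = 72/11.
For Column: with q = P(C1), equating II's and III's payoffs gives 9q = −2q + 8 ⇒ q = 8/11.

72/11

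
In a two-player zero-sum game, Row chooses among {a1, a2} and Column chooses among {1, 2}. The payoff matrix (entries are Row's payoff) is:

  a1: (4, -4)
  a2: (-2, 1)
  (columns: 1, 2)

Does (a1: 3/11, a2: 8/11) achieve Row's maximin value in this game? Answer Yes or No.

Against 1 this mix gives (3/11)·4 + (8/11)·(-2) = -4/11.
Against 2 this mix gives (3/11)·(-4) + (8/11)·1 = -4/11.
All of Column's active replies (1, 2) yield -4/11, and no column does worse for Row. The mix makes Column indifferent and guarantees -4/11, so it is optimal.

Yes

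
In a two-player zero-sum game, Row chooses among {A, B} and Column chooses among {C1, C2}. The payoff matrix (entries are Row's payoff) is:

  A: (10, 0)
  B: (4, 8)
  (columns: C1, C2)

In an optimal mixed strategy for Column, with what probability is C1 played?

4/7

Row minima: A → 0, B → 4; maximin = 4.
Column maxima: C1 → 10, C2 → 8; minimax = 8.
4 ≠ 8, so there is no saddle point; optimal play is mixed.
Let Row play A with probability p. Expected payoff against C1: 10p + 4(1−p) = 6p + 4; against C2: 0p + 8(1−p) = −8p + 8.
Setting these equal: 6p + 4 = −8p + 8 ⇒ 14p = 4 ⇒ p = 2/7, and the value is (6)·(2/7) + 4 = 40/7.
For Column: with q = P(C1), equating A's and B's payoffs gives 10q = −4q + 8 ⇒ q = 4/7.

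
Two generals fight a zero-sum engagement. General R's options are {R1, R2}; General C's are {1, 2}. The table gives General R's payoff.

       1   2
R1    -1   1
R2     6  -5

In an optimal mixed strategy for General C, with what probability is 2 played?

Row minima: R1 → -1, R2 → -5; maximin = -1.
Column maxima: 1 → 6, 2 → 1; minimax = 1.
-1 ≠ 1, so there is no saddle point; optimal play is mixed.
Let General R play R1 with probability p. Expected payoff against 1: (-1)p + 6(1−p) = −7p + 6; against 2: 1p + (-5)(1−p) = 6p − 5.
Setting these equal: −7p + 6 = 6p − 5 ⇒ −13p = -11 ⇒ p = 11/13, and the value is (-7)·(11/13) + 6 = 1/13.
For General C: with q = P(1), equating R1's and R2's payoffs gives −2q + 1 = 11q − 5 ⇒ q = 6/13.

7/13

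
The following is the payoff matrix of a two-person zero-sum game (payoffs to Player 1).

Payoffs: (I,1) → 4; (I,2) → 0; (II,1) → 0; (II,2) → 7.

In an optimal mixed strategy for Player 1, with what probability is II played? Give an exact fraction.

Row minima: I → 0, II → 0; maximin = 0.
Column maxima: 1 → 4, 2 → 7; minimax = 4.
0 ≠ 4, so there is no saddle point; optimal play is mixed.
Let Player 1 play I with probability p. Expected payoff against 1: 4p + 0(1−p) = 4p; against 2: 0p + 7(1−p) = −7p + 7.
Setting these equal: 4p = −7p + 7 ⇒ 11p = 7 ⇒ p = 7/11, and the value is (4)·(7/11) = 28/11.
For Player 2: with q = P(1), equating I's and II's payoffs gives 4q = −7q + 7 ⇒ q = 7/11.

4/11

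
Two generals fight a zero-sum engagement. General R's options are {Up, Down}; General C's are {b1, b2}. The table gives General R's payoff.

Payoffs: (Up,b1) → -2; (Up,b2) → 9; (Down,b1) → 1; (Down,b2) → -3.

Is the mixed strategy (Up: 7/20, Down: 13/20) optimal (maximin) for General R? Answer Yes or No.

Against b1 this mix gives (7/20)·(-2) + (13/20)·1 = -1/20.
Against b2 this mix gives (7/20)·9 + (13/20)·(-3) = 6/5.
General C will play b1, holding General R to -1/20. Shifting weight toward the row that does better against b1 would raise this floor (the equalizing mix achieves 1/5 against both b1 and b2), so the proposed strategy is not optimal.

No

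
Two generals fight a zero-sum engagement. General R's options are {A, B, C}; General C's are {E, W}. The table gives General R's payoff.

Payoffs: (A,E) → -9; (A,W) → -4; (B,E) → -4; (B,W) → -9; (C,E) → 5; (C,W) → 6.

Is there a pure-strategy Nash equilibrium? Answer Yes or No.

Yes

Row minima: A → -9, B → -9, C → 5; maximin = 5.
Column maxima: E → 5, W → 6; minimax = 5.
maximin = minimax = 5, so a saddle point exists.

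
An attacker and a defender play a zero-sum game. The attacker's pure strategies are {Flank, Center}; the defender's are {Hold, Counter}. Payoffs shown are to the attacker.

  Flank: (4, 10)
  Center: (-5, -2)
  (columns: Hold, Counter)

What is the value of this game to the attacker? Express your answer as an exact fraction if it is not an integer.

Row minima: Flank → 4, Center → -5; maximin = 4.
Column maxima: Hold → 4, Counter → 10; minimax = 4.
Since maximin = minimax = 4, there is a saddle point and the value is 4.

4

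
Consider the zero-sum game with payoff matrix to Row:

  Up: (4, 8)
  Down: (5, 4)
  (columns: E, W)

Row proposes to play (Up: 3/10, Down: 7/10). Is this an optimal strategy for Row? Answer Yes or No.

Against E this mix gives (3/10)·4 + (7/10)·5 = 47/10.
Against W this mix gives (3/10)·8 + (7/10)·4 = 26/5.
Column will play E, holding Row to 47/10. Shifting weight toward the row that does better against E would raise this floor (the equalizing mix achieves 24/5 against both E and W), so the proposed strategy is not optimal.

No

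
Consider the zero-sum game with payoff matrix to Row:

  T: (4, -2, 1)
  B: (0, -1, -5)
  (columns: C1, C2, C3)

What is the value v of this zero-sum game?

Row minima: T → -2, B → -5; maximin = -2.
Column maxima: C1 → 4, C2 → -1, C3 → 1; minimax = -1.
-2 ≠ -1, so there is no saddle point; optimal play is mixed.
C1 is strictly dominated by C2 (it gives Row strictly more in every row), so Column never plays it.
On the remaining 2×2 (T, B vs C2, C3):
Let Row play T with probability p. Expected payoff against C2: (-2)p + (-1)(1−p) = −p − 1; against C3: 1p + (-5)(1−p) = 6p − 5.
Setting these equal: −p − 1 = 6p − 5 ⇒ −7p = -4 ⇒ p = 4/7, and the value is (-1)·(4/7) − 1 = -11/7.
For Column: with q = P(C2), equating T's and B's payoffs gives −3q + 1 = 4q − 5 ⇒ q = 6/7.

-11/7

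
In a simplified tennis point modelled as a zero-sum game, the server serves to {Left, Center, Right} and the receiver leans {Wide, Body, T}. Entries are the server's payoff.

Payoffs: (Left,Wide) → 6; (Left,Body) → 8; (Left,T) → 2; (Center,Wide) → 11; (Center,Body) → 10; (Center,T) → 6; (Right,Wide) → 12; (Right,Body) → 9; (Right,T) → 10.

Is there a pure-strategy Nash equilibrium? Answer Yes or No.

No

Row minima: Left → 2, Center → 6, Right → 9; maximin = 9.
Column maxima: Wide → 12, Body → 10, T → 10; minimax = 10.
9 ≠ 10, so no pure-strategy equilibrium exists.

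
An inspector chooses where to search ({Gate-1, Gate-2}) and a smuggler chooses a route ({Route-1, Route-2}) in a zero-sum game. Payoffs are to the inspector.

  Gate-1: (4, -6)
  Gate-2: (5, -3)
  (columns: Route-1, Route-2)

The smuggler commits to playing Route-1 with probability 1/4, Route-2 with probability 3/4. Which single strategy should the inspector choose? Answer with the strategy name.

Expected payoff of Gate-1: (1/4)·4 + (3/4)·(-6) = -7/2.
Expected payoff of Gate-2: (1/4)·5 + (3/4)·(-3) = -1.
The largest is -1, so the inspector's best response is Gate-2.

Gate-2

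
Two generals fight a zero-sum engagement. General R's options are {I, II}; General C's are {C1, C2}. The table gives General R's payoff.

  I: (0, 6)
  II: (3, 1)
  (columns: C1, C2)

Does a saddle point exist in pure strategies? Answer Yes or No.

Row minima: I → 0, II → 1; maximin = 1.
Column maxima: C1 → 3, C2 → 6; minimax = 3.
1 ≠ 3, so no pure-strategy equilibrium exists.

No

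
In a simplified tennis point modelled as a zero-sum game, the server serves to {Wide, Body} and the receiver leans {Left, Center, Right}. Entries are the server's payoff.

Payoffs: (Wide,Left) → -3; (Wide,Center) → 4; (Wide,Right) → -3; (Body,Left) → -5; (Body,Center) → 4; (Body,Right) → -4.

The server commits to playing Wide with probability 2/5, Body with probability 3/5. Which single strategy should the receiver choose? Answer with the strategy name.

If the receiver plays Left, the server's expected payoff is (2/5)·(-3) + (3/5)·(-5) = -21/5.
If the receiver plays Center, the server's expected payoff is (2/5)·4 + (3/5)·4 = 4.
If the receiver plays Right, the server's expected payoff is (2/5)·(-3) + (3/5)·(-4) = -18/5.
The receiver minimizes the server's payoff; the smallest is -21/5, so the best response is Left.

Left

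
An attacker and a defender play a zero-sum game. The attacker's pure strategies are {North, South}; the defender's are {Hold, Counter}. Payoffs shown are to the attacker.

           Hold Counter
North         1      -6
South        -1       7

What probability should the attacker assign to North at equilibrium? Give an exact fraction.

8/15

Row minima: North → -6, South → -1; maximin = -1.
Column maxima: Hold → 1, Counter → 7; minimax = 1.
-1 ≠ 1, so there is no saddle point; optimal play is mixed.
Let the attacker play North with probability p. Expected payoff against Hold: 1p + (-1)(1−p) = 2p − 1; against Counter: (-6)p + 7(1−p) = −13p + 7.
Setting these equal: 2p − 1 = −13p + 7 ⇒ 15p = 8 ⇒ p = 8/15, and the value is (2)·(8/15) − 1 = 1/15.
For the defender: with q = P(Hold), equating North's and South's payoffs gives 7q − 6 = −8q + 7 ⇒ q = 13/15.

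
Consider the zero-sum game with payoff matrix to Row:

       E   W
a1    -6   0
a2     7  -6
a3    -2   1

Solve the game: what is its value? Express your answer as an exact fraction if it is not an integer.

-5/16

Row minima: a1 → -6, a2 → -6, a3 → -2; maximin = -2.
Column maxima: E → 7, W → 1; minimax = 1.
-2 ≠ 1, so there is no saddle point; optimal play is mixed.
a1 is strictly dominated by a3, so Row never plays it.
On the remaining 2×2 (a2, a3 vs E, W):
Let Row play a2 with probability p. Expected payoff against E: 7p + (-2)(1−p) = 9p − 2; against W: (-6)p + 1(1−p) = −7p + 1.
Setting these equal: 9p − 2 = −7p + 1 ⇒ 16p = 3 ⇒ p = 3/16, and the value is (9)·(3/16) − 2 = -5/16.
For Column: with q = P(E), equating a2's and a3's payoffs gives 13q − 6 = −3q + 1 ⇒ q = 7/16.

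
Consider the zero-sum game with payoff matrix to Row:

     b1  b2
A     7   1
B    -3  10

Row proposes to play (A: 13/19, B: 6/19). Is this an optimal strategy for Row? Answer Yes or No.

Yes

Against b1 this mix gives (13/19)·7 + (6/19)·(-3) = 73/19.
Against b2 this mix gives (13/19)·1 + (6/19)·10 = 73/19.
All of Column's active replies (b1, b2) yield 73/19, and no column does worse for Row. The mix makes Column indifferent and guarantees 73/19, so it is optimal.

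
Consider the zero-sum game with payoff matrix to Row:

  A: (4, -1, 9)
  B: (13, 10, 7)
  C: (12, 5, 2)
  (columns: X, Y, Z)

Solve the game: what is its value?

Row minima: A → -1, B → 7, C → 2; maximin = 7.
Column maxima: X → 13, Y → 10, Z → 9; minimax = 9.
7 ≠ 9, so there is no saddle point; optimal play is mixed.
C is strictly dominated by B, so Row never plays it.
X is strictly dominated by Y (it gives Row strictly more in every row), so Column never plays it.
On the remaining 2×2 (A, B vs Y, Z):
Let Row play A with probability p. Expected payoff against Y: (-1)p + 10(1−p) = −11p + 10; against Z: 9p + 7(1−p) = 2p + 7.
Setting these equal: −11p + 10 = 2p + 7 ⇒ −13p = -3 ⇒ p = 3/13, and the value is (-11)·(3/13) + 10 = 97/13.
For Column: with q = P(Y), equating A's and B's payoffs gives −10q + 9 = 3q + 7 ⇒ q = 2/13.

97/13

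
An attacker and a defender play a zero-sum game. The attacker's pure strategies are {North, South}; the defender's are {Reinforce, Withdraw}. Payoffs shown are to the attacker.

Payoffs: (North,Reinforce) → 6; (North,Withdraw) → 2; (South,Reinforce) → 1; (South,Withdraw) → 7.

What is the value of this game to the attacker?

Row minima: North → 2, South → 1; maximin = 2.
Column maxima: Reinforce → 6, Withdraw → 7; minimax = 6.
2 ≠ 6, so there is no saddle point; optimal play is mixed.
Let the attacker play North with probability p. Expected payoff against Reinforce: 6p + 1(1−p) = 5p + 1; against Withdraw: 2p + 7(1−p) = −5p + 7.
Setting these equal: 5p + 1 = −5p + 7 ⇒ 10p = 6 ⇒ p = 3/5, and the value is (5)·(3/5) + 1 = 4.
For the defender: with q = P(Reinforce), equating North's and South's payoffs gives 4q + 2 = −6q + 7 ⇒ q = 1/2.

4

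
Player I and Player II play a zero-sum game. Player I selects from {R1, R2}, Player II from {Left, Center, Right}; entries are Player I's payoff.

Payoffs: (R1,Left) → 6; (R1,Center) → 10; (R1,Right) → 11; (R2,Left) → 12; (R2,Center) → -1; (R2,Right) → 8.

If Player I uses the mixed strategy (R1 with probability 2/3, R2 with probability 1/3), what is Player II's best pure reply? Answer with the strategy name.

If Player II plays Left, Player I's expected payoff is (2/3)·6 + (1/3)·12 = 8.
If Player II plays Center, Player I's expected payoff is (2/3)·10 + (1/3)·(-1) = 19/3.
If Player II plays Right, Player I's expected payoff is (2/3)·11 + (1/3)·8 = 10.
Player II minimizes Player I's payoff; the smallest is 19/3, so the best response is Center.

Center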